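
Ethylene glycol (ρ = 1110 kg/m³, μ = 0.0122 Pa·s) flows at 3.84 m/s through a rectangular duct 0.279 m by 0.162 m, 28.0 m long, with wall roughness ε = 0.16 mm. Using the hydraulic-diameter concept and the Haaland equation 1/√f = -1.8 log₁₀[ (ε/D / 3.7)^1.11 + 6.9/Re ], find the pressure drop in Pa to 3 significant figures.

ΔP ≈ 24600 Pa

Hydraulic diameter D_h = 4A/P = 4·(0.279·0.162)/(2·(0.279+0.162)) = 0.1808/0.882 = 0.205 m.
Re = ρVD_h/μ = 1110·3.84·0.205/0.0122 = 7.162e+04.
ε/D_h = 0.00016/0.205 = 0.000781; Haaland gives 1/√f = -1.8 log₁₀[8.32e-05+9.63e-05] = 6.743, so f = 0.022.
ΔP = f(L/D_h)(ρV²/2) = 0.022·28/0.205·8184 = 2.459e+04 Pa.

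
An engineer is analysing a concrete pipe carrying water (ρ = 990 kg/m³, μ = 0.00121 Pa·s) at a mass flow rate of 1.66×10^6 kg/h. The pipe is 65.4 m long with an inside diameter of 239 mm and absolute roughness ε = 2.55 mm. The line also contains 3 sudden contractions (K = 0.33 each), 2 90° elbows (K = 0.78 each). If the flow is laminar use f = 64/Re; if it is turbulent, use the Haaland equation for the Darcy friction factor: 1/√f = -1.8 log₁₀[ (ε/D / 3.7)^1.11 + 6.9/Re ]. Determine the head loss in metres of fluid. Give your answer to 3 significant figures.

ṁ = 1.66×10^6 kg/h = 1.66×10^6/3600 = 461.1 kg/s.
A = πD²/4 = π(0.239)²/4 = 0.04486 m²; mean velocity V = ṁ/(ρA) = 461.1/(990 · 0.04486) = 10.38 m/s.
Reynolds number Re = ρVD/μ = 990 · 10.38 · 0.239 / 0.00121 = 2.03e+06.
Re > 4000 → turbulent. Relative roughness ε/D = 0.00255/0.239 = 0.0107. Haaland: 1/√f = -1.8 log₁₀[(0.0107/3.7)^1.11 + 6.9/2.03e+06] = -1.8 log₁₀[0.00152 + 3.4e-06] = 5.073, so f = 0.03885.
Total minor-loss coefficient ΣK = 3·0.33 + 2·0.78 = 2.55.
ΔP = [f·L/D + ΣK]·(ρV²/2) = [0.03885·65.4/0.239 + 2.55]·(990·10.38²/2) = [10.63 + 2.55]·5.335e+04 = 7.033e+05 Pa.
Head loss h_f = ΔP/(ρg) = 7.033e+05/(990·9.81) = 72.4 m.

h_f ≈ 72.4 m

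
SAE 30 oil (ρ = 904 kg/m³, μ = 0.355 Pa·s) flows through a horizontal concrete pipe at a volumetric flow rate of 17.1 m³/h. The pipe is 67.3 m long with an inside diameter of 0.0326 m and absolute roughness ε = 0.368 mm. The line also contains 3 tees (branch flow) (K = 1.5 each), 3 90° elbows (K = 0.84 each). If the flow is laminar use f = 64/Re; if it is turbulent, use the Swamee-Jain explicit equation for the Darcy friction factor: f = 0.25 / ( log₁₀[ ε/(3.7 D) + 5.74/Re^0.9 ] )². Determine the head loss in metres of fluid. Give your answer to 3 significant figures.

h_f ≈ 473 m

Q = 17.1 m³/h = 17.1/3600 = 0.00475 m³/s.
Cross-sectional area A = πD²/4 = π(0.0326)²/4 = 0.0008347 m²; mean velocity V = Q/A = 0.00475/0.0008347 = 5.691 m/s.
Reynolds number Re = ρVD/μ = 904 · 5.691 · 0.0326 / 0.355 = 472.4.
Re < 2300 → laminar flow, so f = 64/Re = 64/472.4 = 0.1355 (the turbulent correlation is not needed).
Total minor-loss coefficient ΣK = 3·1.5 + 3·0.84 = 7.02.
ΔP = [f·L/D + ΣK]·(ρV²/2) = [0.1355·67.3/0.0326 + 7.02]·(904·5.691²/2) = [279.7 + 7.02]·1.464e+04 = 4.197e+06 Pa.
Head loss h_f = ΔP/(ρg) = 4.197e+06/(904·9.81) = 473 m.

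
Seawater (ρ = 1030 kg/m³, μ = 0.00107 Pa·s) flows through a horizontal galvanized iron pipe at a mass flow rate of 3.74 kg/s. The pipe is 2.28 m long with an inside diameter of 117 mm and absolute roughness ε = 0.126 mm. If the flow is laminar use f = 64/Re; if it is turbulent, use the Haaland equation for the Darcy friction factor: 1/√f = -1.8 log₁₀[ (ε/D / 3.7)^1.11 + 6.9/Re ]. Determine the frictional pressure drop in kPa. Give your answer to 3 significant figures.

ΔP ≈ 0.0285 kPa

A = πD²/4 = π(0.117)²/4 = 0.01075 m²; mean velocity V = ṁ/(ρA) = 3.74/(1030 · 0.01075) = 0.3377 m/s.
Reynolds number Re = ρVD/μ = 1030 · 0.3377 · 0.117 / 0.00107 = 3.804e+04.
Re > 4000 → turbulent. Relative roughness ε/D = 0.000126/0.117 = 0.00108. Haaland: 1/√f = -1.8 log₁₀[(0.00108/3.7)^1.11 + 6.9/3.804e+04] = -1.8 log₁₀[0.000119 + 0.000181] = 6.341, so f = 0.02487.
Darcy-Weisbach: ΔP = f(L/D)(ρV²/2) = 0.02487·(2.28/0.117)·(1030·0.3377²/2) = 0.02487·19.49·58.74 = 28.47 Pa.
ΔP = 28.47 Pa = 0.0285 kPa.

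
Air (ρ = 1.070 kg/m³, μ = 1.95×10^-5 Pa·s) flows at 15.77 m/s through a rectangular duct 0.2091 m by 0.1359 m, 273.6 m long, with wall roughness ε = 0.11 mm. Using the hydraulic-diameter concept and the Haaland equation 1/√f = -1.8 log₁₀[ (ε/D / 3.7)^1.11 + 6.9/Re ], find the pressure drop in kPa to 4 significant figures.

Hydraulic diameter D_h = 4A/P = 4·(0.2091·0.1359)/(2·(0.2091+0.1359)) = 0.1137/0.69 = 0.1647 m.
Re = ρVD_h/μ = 1.07·15.77·0.1647/1.95e-05 = 1.425e+05.
ε/D_h = 0.00011/0.1647 = 0.000668; Haaland gives 1/√f = -1.8 log₁₀[6.99e-05+4.84e-05] = 7.068, so f = 0.02001.
ΔP = f(L/D_h)(ρV²/2) = 0.02001·273.6/0.1647·133.1 = 4423 Pa.
ΔP = 4.423 kPa.

ΔP ≈ 4.423 kPa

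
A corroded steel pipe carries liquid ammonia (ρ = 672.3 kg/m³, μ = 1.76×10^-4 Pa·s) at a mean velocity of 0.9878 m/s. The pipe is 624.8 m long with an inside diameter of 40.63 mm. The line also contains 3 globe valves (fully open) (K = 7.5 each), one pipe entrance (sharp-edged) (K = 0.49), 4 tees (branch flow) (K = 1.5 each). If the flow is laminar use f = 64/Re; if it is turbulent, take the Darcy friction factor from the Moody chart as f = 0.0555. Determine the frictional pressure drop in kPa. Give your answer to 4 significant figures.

Reynolds number Re = ρVD/μ = 672.3 · 0.9878 · 0.04063 / 0.000176 = 1.533e+05.
Re > 4000 → turbulent; use the Moody-chart value f = 0.0555.
Total minor-loss coefficient ΣK = 3·7.5 + 1·0.49 + 4·1.5 = 29.
ΔP = [f·L/D + ΣK]·(ρV²/2) = [0.0555·624.8/0.04063 + 29]·(672.3·0.9878²/2) = [853.5 + 29]·328 = 2.894e+05 Pa.
ΔP = 2.894e+05 Pa = 289.4 kPa.

ΔP ≈ 289.4 kPa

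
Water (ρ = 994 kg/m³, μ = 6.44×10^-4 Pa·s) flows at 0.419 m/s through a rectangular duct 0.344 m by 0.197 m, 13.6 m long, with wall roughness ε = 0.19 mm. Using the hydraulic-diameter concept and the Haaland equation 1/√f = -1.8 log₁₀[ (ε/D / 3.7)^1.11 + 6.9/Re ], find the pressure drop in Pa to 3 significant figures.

Hydraulic diameter D_h = 4A/P = 4·(0.344·0.197)/(2·(0.344+0.197)) = 0.2711/1.082 = 0.2505 m.
Re = ρVD_h/μ = 994·0.419·0.2505/0.000644 = 1.62e+05.
ε/D_h = 0.00019/0.2505 = 0.000758; Haaland gives 1/√f = -1.8 log₁₀[8.05e-05+4.26e-05] = 7.037, so f = 0.02019.
ΔP = f(L/D_h)(ρV²/2) = 0.02019·13.6/0.2505·87.25 = 95.64 Pa.

ΔP ≈ 95.6 Pa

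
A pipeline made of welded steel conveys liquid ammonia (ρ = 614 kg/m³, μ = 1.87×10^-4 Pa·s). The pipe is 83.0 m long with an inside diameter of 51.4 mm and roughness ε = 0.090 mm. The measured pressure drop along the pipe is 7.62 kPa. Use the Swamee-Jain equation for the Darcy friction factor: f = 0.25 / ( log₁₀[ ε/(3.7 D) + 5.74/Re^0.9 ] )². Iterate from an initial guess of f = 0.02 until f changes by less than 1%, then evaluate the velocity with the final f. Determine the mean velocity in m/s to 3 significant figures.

V ≈ 0.797 m/s

Rearranging Darcy-Weisbach: V = √(2·ΔP·D/(f·L·ρ)). With ε/D = 9e-05/0.0514 = 0.00175, iterate starting from f = 0.02:
  f = 0.02 → V = √(2·7620·0.0514/(0.02·83·614)) = 0.8767 m/s; Re = ρVD/μ = 1.48e+05; f → 0.02409
  f = 0.02409 → V = 0.7987 m/s; Re = 1.348e+05; f → 0.02421
Converged (Δf/f < 1%). With the final f = 0.02421: V = √(2·7620·0.0514/(0.02421·83·614)) = 0.7968 m/s.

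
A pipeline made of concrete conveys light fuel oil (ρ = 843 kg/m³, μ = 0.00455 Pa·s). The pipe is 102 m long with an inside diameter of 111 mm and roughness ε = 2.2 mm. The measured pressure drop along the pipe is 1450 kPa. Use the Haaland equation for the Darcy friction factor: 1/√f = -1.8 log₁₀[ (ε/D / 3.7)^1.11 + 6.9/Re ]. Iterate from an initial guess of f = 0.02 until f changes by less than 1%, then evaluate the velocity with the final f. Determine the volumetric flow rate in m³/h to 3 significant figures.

Q ≈ 305 m³/h

Rearranging Darcy-Weisbach: V = √(2·ΔP·D/(f·L·ρ)). With ε/D = 0.0022/0.111 = 0.0198, iterate starting from f = 0.02:
  f = 0.02 → V = √(2·1.45e+06·0.111/(0.02·102·843)) = 13.68 m/s; Re = ρVD/μ = 2.814e+05; f → 0.0487
  f = 0.0487 → V = 8.767 m/s; Re = 1.803e+05; f → 0.04878
Converged (Δf/f < 1%). With the final f = 0.04878: V = √(2·1.45e+06·0.111/(0.04878·102·843)) = 8.761 m/s.
Q = V·A = 8.761·(π/4·0.111²) = 0.08478 m³/s = 305 m³/h.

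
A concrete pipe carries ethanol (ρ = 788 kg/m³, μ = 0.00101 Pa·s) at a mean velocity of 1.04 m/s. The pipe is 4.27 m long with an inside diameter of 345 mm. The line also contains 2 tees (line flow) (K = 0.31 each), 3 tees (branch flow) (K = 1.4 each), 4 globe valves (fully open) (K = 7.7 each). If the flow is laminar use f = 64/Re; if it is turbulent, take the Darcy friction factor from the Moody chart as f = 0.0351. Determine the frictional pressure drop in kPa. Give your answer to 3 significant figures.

Reynolds number Re = ρVD/μ = 788 · 1.04 · 0.345 / 0.00101 = 2.799e+05.
Re > 4000 → turbulent; use the Moody-chart value f = 0.0351.
Total minor-loss coefficient ΣK = 2·0.31 + 3·1.4 + 4·7.7 = 35.6.
ΔP = [f·L/D + ΣK]·(ρV²/2) = [0.0351·4.27/0.345 + 35.6]·(788·1.04²/2) = [0.4344 + 35.6]·426.2 = 1.536e+04 Pa.
ΔP = 1.536e+04 Pa = 15.4 kPa.

ΔP ≈ 15.4 kPa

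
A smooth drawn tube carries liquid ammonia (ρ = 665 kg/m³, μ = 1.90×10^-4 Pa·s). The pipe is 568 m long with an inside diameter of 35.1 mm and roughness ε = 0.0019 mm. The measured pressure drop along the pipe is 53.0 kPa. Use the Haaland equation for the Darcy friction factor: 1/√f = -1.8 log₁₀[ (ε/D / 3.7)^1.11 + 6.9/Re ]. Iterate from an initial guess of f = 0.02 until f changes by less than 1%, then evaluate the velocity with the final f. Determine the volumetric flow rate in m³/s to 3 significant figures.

Rearranging Darcy-Weisbach: V = √(2·ΔP·D/(f·L·ρ)). With ε/D = 1.9e-06/0.0351 = 5.41e-05, iterate starting from f = 0.02:
  f = 0.02 → V = √(2·5.3e+04·0.0351/(0.02·568·665)) = 0.7018 m/s; Re = ρVD/μ = 8.621e+04; f → 0.0186
  f = 0.0186 → V = 0.7278 m/s; Re = 8.941e+04; f → 0.01846
Converged (Δf/f < 1%). With the final f = 0.01846: V = √(2·5.3e+04·0.0351/(0.01846·568·665)) = 0.7305 m/s.
Q = V·A = 0.7305·(π/4·0.0351²) = 0.0007068 m³/s = 7.07×10^-4 m³/s.

Q ≈ 7.07×10^-4 m³/s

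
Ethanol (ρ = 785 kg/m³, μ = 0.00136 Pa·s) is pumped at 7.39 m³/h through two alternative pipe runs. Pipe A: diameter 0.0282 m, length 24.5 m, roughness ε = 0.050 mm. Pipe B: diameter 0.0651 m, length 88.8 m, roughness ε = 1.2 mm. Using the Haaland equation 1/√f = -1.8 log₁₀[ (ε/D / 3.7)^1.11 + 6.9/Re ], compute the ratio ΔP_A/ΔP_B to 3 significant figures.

Pipe A: V = Q/A = 0.002053/0.0006246 = 3.287 m/s; Re = 5.35e+04; ε/D = 0.00177; Haaland → f = 0.02557; ΔP_A = f(L/D)(ρV²/2) = 9.42e+04 Pa.
Pipe B: V = Q/A = 0.002053/0.003329 = 0.6167 m/s; Re = 2.317e+04; ε/D = 0.0184; Haaland → f = 0.04892; ΔP_B = f(L/D)(ρV²/2) = 9963 Pa.
ΔP_A/ΔP_B = 9.42e+04/9963 = 9.46.

ΔP_A/ΔP_B ≈ 9.46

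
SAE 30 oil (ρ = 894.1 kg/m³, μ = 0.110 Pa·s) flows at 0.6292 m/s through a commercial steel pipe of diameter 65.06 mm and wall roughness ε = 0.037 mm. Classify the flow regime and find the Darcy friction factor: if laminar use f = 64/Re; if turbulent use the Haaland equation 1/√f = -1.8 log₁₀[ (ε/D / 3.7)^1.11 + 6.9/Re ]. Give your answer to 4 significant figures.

Re = ρVD/μ = 894.1·0.6292·0.06506/0.11 = 332.7.
Re < 2300 → laminar, so f = 64/Re = 0.1923 (roughness is irrelevant in laminar flow).

f ≈ 0.1923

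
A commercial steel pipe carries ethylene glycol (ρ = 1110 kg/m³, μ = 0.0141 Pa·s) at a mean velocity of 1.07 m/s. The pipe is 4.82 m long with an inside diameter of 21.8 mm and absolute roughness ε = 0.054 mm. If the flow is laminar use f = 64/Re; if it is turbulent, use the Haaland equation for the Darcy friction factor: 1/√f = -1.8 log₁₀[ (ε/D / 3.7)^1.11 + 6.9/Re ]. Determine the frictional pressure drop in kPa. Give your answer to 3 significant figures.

ΔP ≈ 4.90 kPa

Reynolds number Re = ρVD/μ = 1110 · 1.07 · 0.0218 / 0.0141 = 1836.
Re < 2300 → laminar flow, so f = 64/Re = 64/1836 = 0.03485 (the turbulent correlation is not needed).
Darcy-Weisbach: ΔP = f(L/D)(ρV²/2) = 0.03485·(4.82/0.0218)·(1110·1.07²/2) = 0.03485·221.1·635.4 = 4897 Pa.
ΔP = 4897 Pa = 4.90 kPa.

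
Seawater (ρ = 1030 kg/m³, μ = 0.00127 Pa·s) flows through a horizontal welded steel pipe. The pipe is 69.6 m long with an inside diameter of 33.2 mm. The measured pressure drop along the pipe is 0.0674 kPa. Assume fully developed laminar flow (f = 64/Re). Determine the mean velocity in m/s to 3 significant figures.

For laminar flow, f = 64/Re with Re = ρVD/μ, so Darcy-Weisbach reduces to ΔP = 32μLV/D². Solving for V: V = ΔP·D²/(32μL) = 67.4·(0.0332)²/(32·0.00127·69.6) = 0.02626 m/s.
Check: Re = ρVD/μ = 1030·0.02626·0.0332/0.00127 = 707.2 < 2300, so the laminar assumption holds.

V ≈ 0.0263 m/s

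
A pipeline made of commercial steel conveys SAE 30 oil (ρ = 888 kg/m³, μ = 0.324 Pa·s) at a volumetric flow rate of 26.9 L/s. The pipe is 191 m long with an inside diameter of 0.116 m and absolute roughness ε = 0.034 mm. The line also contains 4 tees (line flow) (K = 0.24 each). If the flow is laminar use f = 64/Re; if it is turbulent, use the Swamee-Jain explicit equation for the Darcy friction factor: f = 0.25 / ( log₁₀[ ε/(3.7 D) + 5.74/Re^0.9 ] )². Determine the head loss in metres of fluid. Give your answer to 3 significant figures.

h_f ≈ 43.3 m

Q = 26.9 L/s = 26.9/1000 = 0.0269 m³/s.
Cross-sectional area A = πD²/4 = π(0.116)²/4 = 0.01057 m²; mean velocity V = Q/A = 0.0269/0.01057 = 2.545 m/s.
Reynolds number Re = ρVD/μ = 888 · 2.545 · 0.116 / 0.324 = 809.2.
Re < 2300 → laminar flow, so f = 64/Re = 64/809.2 = 0.07909 (the turbulent correlation is not needed).
Total minor-loss coefficient ΣK = 4·0.24 = 0.96.
ΔP = [f·L/D + ΣK]·(ρV²/2) = [0.07909·191/0.116 + 0.96]·(888·2.545²/2) = [130.2 + 0.96]·2877 = 3.774e+05 Pa.
Head loss h_f = ΔP/(ρg) = 3.774e+05/(888·9.81) = 43.3 m.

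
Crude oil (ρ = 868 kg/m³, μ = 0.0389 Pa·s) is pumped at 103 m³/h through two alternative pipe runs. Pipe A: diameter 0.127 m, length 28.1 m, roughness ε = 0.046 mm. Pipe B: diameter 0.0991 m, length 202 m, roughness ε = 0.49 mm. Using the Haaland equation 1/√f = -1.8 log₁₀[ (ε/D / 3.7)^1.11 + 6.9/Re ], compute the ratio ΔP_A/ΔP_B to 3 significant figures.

ΔP_A/ΔP_B ≈ 0.0369

Pipe A: V = Q/A = 0.02861/0.01267 = 2.259 m/s; Re = 6400; ε/D = 0.000362; Haaland → f = 0.03539; ΔP_A = f(L/D)(ρV²/2) = 1.733e+04 Pa.
Pipe B: V = Q/A = 0.02861/0.007713 = 3.709 m/s; Re = 8202; ε/D = 0.00494; Haaland → f = 0.0386; ΔP_B = f(L/D)(ρV²/2) = 4.698e+05 Pa.
ΔP_A/ΔP_B = 1.733e+04/4.698e+05 = 0.0369.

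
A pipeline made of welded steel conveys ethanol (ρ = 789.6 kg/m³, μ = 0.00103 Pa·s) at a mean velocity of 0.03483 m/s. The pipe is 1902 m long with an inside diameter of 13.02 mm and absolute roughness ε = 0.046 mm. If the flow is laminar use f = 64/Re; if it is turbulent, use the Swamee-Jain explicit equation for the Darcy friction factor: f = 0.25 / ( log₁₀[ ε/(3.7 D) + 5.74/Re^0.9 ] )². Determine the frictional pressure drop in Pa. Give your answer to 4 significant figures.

Reynolds number Re = ρVD/μ = 789.6 · 0.03483 · 0.01302 / 0.00103 = 347.6.
Re < 2300 → laminar flow, so f = 64/Re = 64/347.6 = 0.1841 (the turbulent correlation is not needed).
Darcy-Weisbach: ΔP = f(L/D)(ρV²/2) = 0.1841·(1902/0.01302)·(789.6·0.03483²/2) = 0.1841·1.461e+05·0.4789 = 1.288e+04 Pa.

ΔP ≈ 12880 Pa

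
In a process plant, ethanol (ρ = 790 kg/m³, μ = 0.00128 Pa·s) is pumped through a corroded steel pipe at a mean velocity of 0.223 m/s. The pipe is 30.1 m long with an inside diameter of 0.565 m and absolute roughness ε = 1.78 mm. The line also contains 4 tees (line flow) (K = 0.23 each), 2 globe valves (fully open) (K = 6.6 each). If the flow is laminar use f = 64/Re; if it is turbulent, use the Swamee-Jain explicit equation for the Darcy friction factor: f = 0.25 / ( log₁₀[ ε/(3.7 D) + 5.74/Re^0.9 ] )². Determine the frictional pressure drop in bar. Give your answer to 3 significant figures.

Reynolds number Re = ρVD/μ = 790 · 0.223 · 0.565 / 0.00128 = 7.776e+04.
Re > 4000 → turbulent. Relative roughness ε/D = 0.00178/0.565 = 0.00315. Swamee-Jain: f = 0.25/(log₁₀[0.00315/3.7 + 5.74/7.776e+04^0.9])² = 0.25/(log₁₀[0.000851 + 0.000228])² = 0.25/(-2.967)² = 0.0284.
Total minor-loss coefficient ΣK = 4·0.23 + 2·6.6 = 14.1.
ΔP = [f·L/D + ΣK]·(ρV²/2) = [0.0284·30.1/0.565 + 14.1]·(790·0.223²/2) = [1.513 + 14.1]·19.64 = 307.1 Pa.
ΔP = 307.1 Pa = 0.00307 bar.

ΔP ≈ 0.00307 bar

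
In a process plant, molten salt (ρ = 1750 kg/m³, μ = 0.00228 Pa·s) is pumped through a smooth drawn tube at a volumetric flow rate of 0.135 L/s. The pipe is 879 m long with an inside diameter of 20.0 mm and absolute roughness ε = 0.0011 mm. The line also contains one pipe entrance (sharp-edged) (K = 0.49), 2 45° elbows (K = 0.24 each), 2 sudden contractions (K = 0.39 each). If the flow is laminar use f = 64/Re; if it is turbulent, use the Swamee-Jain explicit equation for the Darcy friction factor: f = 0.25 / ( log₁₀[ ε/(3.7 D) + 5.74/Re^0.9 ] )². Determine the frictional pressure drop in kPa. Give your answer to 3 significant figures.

Q = 0.135 L/s = 0.135/1000 = 0.000135 m³/s.
Cross-sectional area A = πD²/4 = π(0.02)²/4 = 0.0003142 m²; mean velocity V = Q/A = 0.000135/0.0003142 = 0.4297 m/s.
Reynolds number Re = ρVD/μ = 1750 · 0.4297 · 0.02 / 0.00228 = 6597.
Re > 4000 → turbulent. Relative roughness ε/D = 1.1e-06/0.02 = 5.5e-05. Swamee-Jain: f = 0.25/(log₁₀[5.5e-05/3.7 + 5.74/6597^0.9])² = 0.25/(log₁₀[1.49e-05 + 0.0021])² = 0.25/(-2.675)² = 0.03493.
Total minor-loss coefficient ΣK = 1·0.49 + 2·0.24 + 2·0.39 = 1.75.
ΔP = [f·L/D + ΣK]·(ρV²/2) = [0.03493·879/0.02 + 1.75]·(1750·0.4297²/2) = [1535 + 1.75]·161.6 = 2.483e+05 Pa.
ΔP = 2.483e+05 Pa = 248 kPa.

ΔP ≈ 248 kPa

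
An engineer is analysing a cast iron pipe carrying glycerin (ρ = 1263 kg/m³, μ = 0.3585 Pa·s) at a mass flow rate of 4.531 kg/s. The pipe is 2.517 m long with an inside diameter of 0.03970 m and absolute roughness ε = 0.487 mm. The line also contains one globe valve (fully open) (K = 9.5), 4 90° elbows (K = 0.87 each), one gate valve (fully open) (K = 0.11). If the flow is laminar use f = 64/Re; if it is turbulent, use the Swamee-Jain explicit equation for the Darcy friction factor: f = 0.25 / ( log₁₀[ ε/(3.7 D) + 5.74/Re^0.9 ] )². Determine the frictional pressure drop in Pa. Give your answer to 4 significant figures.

A = πD²/4 = π(0.0397)²/4 = 0.001238 m²; mean velocity V = ṁ/(ρA) = 4.531/(1263 · 0.001238) = 2.898 m/s.
Reynolds number Re = ρVD/μ = 1263 · 2.898 · 0.0397 / 0.358 = 405.3.
Re < 2300 → laminar flow, so f = 64/Re = 64/405.3 = 0.1579 (the turbulent correlation is not needed).
Total minor-loss coefficient ΣK = 1·9.5 + 4·0.87 + 1·0.11 = 13.1.
ΔP = [f·L/D + ΣK]·(ρV²/2) = [0.1579·2.517/0.0397 + 13.1]·(1263·2.898²/2) = [10.01 + 13.1]·5304 = 1.225e+05 Pa.

ΔP ≈ 122500 Pa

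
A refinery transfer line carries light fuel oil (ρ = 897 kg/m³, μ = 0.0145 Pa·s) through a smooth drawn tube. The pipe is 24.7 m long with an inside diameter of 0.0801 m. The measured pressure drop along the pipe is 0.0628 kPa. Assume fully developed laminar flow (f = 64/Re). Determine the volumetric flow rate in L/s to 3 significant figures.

For laminar flow, f = 64/Re with Re = ρVD/μ, so Darcy-Weisbach reduces to ΔP = 32μLV/D². Solving for V: V = ΔP·D²/(32μL) = 62.8·(0.0801)²/(32·0.0145·24.7) = 0.03516 m/s.
Check: Re = ρVD/μ = 897·0.03516·0.0801/0.0145 = 174.2 < 2300, so the laminar assumption holds.
Q = V·A = 0.03516·(π/4·0.0801²) = 0.0001772 m³/s = 0.177 L/s.

Q ≈ 0.177 L/s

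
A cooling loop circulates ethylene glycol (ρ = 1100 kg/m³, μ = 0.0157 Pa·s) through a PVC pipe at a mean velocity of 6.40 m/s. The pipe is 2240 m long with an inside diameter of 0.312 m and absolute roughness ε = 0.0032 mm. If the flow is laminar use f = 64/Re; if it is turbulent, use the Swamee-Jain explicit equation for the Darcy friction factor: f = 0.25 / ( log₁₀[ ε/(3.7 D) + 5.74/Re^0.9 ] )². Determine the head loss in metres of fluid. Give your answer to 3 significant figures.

Reynolds number Re = ρVD/μ = 1100 · 6.4 · 0.312 / 0.0157 = 1.399e+05.
Re > 4000 → turbulent. Relative roughness ε/D = 3.2e-06/0.312 = 1.03e-05. Swamee-Jain: f = 0.25/(log₁₀[1.03e-05/3.7 + 5.74/1.399e+05^0.9])² = 0.25/(log₁₀[2.77e-06 + 0.000134])² = 0.25/(-3.863)² = 0.01675.
Darcy-Weisbach: ΔP = f(L/D)(ρV²/2) = 0.01675·(2240/0.312)·(1100·6.4²/2) = 0.01675·7179·2.253e+04 = 2.709e+06 Pa.
Head loss h_f = ΔP/(ρg) = 2.709e+06/(1100·9.81) = 251 m.

h_f ≈ 251 m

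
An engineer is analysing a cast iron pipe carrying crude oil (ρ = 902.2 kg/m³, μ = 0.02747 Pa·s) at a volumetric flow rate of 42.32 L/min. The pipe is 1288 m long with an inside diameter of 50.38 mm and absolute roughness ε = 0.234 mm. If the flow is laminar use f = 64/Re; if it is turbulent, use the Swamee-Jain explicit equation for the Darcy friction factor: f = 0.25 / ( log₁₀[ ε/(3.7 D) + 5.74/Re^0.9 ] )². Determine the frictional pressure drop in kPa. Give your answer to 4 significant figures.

Q = 42.32 L/min = 42.32/60000 = 0.0007053 m³/s.
Cross-sectional area A = πD²/4 = π(0.05038)²/4 = 0.001993 m²; mean velocity V = Q/A = 0.0007053/0.001993 = 0.3538 m/s.
Reynolds number Re = ρVD/μ = 902.2 · 0.3538 · 0.05038 / 0.0275 = 585.5.
Re < 2300 → laminar flow, so f = 64/Re = 64/585.5 = 0.1093 (the turbulent correlation is not needed).
Darcy-Weisbach: ΔP = f(L/D)(ρV²/2) = 0.1093·(1288/0.05038)·(902.2·0.3538²/2) = 0.1093·2.557e+04·56.47 = 1.578e+05 Pa.
ΔP = 1.578e+05 Pa = 157.8 kPa.

ΔP ≈ 157.8 kPa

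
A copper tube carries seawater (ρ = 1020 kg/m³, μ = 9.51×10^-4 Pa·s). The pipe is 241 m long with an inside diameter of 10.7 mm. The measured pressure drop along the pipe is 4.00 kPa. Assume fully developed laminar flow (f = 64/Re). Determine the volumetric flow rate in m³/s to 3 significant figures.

For laminar flow, f = 64/Re with Re = ρVD/μ, so Darcy-Weisbach reduces to ΔP = 32μLV/D². Solving for V: V = ΔP·D²/(32μL) = 4000·(0.0107)²/(32·0.000951·241) = 0.06244 m/s.
Check: Re = ρVD/μ = 1020·0.06244·0.0107/0.000951 = 716.6 < 2300, so the laminar assumption holds.
Q = V·A = 0.06244·(π/4·0.0107²) = 5.615e-06 m³/s = 5.61×10^-6 m³/s.

Q ≈ 5.61×10^-6 m³/s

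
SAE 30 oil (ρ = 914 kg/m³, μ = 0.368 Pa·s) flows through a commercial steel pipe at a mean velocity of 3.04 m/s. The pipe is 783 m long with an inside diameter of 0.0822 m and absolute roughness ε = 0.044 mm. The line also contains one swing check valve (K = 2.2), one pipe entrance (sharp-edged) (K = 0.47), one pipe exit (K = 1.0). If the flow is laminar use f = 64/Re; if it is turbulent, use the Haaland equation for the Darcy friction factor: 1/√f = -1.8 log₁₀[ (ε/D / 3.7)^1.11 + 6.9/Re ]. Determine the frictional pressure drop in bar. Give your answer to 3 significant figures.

ΔP ≈ 41.6 bar

Reynolds number Re = ρVD/μ = 914 · 3.04 · 0.0822 / 0.368 = 620.6.
Re < 2300 → laminar flow, so f = 64/Re = 64/620.6 = 0.1031 (the turbulent correlation is not needed).
Total minor-loss coefficient ΣK = 1·2.2 + 1·0.47 + 1·1 = 3.67.
ΔP = [f·L/D + ΣK]·(ρV²/2) = [0.1031·783/0.0822 + 3.67]·(914·3.04²/2) = [982.3 + 3.67]·4223 = 4.164e+06 Pa.
ΔP = 4.164e+06 Pa = 41.6 bar.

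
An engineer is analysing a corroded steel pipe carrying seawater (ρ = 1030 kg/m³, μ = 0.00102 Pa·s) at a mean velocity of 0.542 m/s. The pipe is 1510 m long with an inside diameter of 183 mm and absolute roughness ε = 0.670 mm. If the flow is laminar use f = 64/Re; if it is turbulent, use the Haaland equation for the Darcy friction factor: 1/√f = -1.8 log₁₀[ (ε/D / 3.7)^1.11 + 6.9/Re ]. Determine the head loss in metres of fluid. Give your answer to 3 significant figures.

h_f ≈ 3.56 m

Reynolds number Re = ρVD/μ = 1030 · 0.542 · 0.183 / 0.00102 = 1.002e+05.
Re > 4000 → turbulent. Relative roughness ε/D = 0.00067/0.183 = 0.00366. Haaland: 1/√f = -1.8 log₁₀[(0.00366/3.7)^1.11 + 6.9/1.002e+05] = -1.8 log₁₀[0.000462 + 6.89e-05] = 5.895, so f = 0.02878.
Darcy-Weisbach: ΔP = f(L/D)(ρV²/2) = 0.02878·(1510/0.183)·(1030·0.542²/2) = 0.02878·8251·151.3 = 3.593e+04 Pa.
Head loss h_f = ΔP/(ρg) = 3.593e+04/(1030·9.81) = 3.56 m.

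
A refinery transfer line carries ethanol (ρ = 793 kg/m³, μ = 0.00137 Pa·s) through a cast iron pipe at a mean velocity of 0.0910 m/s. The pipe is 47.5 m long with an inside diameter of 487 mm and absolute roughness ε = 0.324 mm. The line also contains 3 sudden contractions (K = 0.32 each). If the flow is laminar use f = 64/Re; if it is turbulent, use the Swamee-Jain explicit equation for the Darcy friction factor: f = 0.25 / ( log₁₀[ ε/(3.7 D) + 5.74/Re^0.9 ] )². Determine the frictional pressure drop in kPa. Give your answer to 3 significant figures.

ΔP ≈ 0.0115 kPa

Reynolds number Re = ρVD/μ = 793 · 0.091 · 0.487 / 0.00137 = 2.565e+04.
Re > 4000 → turbulent. Relative roughness ε/D = 0.000324/0.487 = 0.000665. Swamee-Jain: f = 0.25/(log₁₀[0.000665/3.7 + 5.74/2.565e+04^0.9])² = 0.25/(log₁₀[0.00018 + 0.000618])² = 0.25/(-3.098)² = 0.02604.
Total minor-loss coefficient ΣK = 3·0.32 = 0.96.
ΔP = [f·L/D + ΣK]·(ρV²/2) = [0.02604·47.5/0.487 + 0.96]·(793·0.091²/2) = [2.54 + 0.96]·3.283 = 11.49 Pa.
ΔP = 11.49 Pa = 0.0115 kPa.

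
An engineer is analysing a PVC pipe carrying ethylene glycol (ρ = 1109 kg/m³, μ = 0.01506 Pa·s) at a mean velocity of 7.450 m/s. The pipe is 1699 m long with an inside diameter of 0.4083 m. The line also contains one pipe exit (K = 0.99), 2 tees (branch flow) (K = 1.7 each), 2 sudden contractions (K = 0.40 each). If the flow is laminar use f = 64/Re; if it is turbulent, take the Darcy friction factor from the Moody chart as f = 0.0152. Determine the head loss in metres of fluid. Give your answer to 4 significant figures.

Reynolds number Re = ρVD/μ = 1109 · 7.45 · 0.4083 / 0.0151 = 2.24e+05.
Re > 4000 → turbulent; use the Moody-chart value f = 0.0152.
Total minor-loss coefficient ΣK = 1·0.99 + 2·1.7 + 2·0.4 = 5.19.
ΔP = [f·L/D + ΣK]·(ρV²/2) = [0.0152·1699/0.4083 + 5.19]·(1109·7.45²/2) = [63.25 + 5.19]·3.078e+04 = 2.106e+06 Pa.
Head loss h_f = ΔP/(ρg) = 2.106e+06/(1109·9.81) = 193.6 m.

h_f ≈ 193.6 m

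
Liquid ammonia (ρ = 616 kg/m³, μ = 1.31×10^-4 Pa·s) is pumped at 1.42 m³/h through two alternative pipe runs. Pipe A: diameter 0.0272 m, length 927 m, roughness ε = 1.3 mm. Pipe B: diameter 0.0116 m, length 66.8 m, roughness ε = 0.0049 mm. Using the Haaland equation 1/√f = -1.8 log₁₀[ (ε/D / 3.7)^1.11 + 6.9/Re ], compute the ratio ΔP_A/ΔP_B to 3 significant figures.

Pipe A: V = Q/A = 0.0003944/0.0005811 = 0.6788 m/s; Re = 8.682e+04; ε/D = 0.0478; Haaland → f = 0.0705; ΔP_A = f(L/D)(ρV²/2) = 3.41e+05 Pa.
Pipe B: V = Q/A = 0.0003944/0.0001057 = 3.732 m/s; Re = 2.036e+05; ε/D = 0.000422; Haaland → f = 0.01819; ΔP_B = f(L/D)(ρV²/2) = 4.494e+05 Pa.
ΔP_A/ΔP_B = 3.41e+05/4.494e+05 = 0.759.

ΔP_A/ΔP_B ≈ 0.759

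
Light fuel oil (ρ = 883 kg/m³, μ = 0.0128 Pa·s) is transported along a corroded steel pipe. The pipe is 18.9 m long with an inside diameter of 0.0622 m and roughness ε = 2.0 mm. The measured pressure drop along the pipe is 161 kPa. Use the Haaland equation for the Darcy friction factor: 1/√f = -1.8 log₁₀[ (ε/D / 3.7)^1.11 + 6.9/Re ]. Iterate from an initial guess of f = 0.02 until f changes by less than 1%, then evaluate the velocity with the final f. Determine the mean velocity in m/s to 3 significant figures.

Rearranging Darcy-Weisbach: V = √(2·ΔP·D/(f·L·ρ)). With ε/D = 0.002/0.0622 = 0.0322, iterate starting from f = 0.02:
  f = 0.02 → V = √(2·1.61e+05·0.0622/(0.02·18.9·883)) = 7.746 m/s; Re = ρVD/μ = 3.324e+04; f → 0.05987
  f = 0.05987 → V = 4.477 m/s; Re = 1.921e+04; f → 0.06051
  f = 0.06051 → V = 4.453 m/s; Re = 1.911e+04; f → 0.06052
Converged (Δf/f < 1%). With the final f = 0.06052: V = √(2·1.61e+05·0.0622/(0.06052·18.9·883)) = 4.453 m/s.

V ≈ 4.45 m/s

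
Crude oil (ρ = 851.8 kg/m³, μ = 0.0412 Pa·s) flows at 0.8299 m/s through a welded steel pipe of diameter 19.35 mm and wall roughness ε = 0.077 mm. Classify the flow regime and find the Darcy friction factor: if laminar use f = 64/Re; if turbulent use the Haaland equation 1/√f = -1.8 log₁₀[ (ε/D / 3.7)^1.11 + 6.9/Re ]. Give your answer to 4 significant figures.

f ≈ 0.1928

Re = ρVD/μ = 851.8·0.8299·0.01935/0.0412 = 332.
Re < 2300 → laminar, so f = 64/Re = 0.1928 (roughness is irrelevant in laminar flow).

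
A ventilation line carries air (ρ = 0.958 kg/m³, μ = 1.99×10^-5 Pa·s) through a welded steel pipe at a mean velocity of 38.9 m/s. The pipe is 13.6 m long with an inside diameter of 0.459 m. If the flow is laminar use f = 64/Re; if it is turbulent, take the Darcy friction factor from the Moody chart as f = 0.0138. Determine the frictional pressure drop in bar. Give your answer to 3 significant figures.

Reynolds number Re = ρVD/μ = 0.958 · 38.9 · 0.459 / 1.99e-05 = 8.596e+05.
Re > 4000 → turbulent; use the Moody-chart value f = 0.0138.
Darcy-Weisbach: ΔP = f(L/D)(ρV²/2) = 0.0138·(13.6/0.459)·(0.958·38.9²/2) = 0.0138·29.63·724.8 = 296.4 Pa.
ΔP = 296.4 Pa = 0.00296 bar.

ΔP ≈ 0.00296 bar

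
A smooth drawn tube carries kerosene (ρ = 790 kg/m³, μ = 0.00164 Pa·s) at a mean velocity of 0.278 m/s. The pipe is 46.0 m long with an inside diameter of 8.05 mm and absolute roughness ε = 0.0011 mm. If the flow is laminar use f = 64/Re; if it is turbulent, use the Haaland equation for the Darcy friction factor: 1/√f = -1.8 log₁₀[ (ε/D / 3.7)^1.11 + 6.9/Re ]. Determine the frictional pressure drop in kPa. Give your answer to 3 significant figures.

Reynolds number Re = ρVD/μ = 790 · 0.278 · 0.00805 / 0.00164 = 1078.
Re < 2300 → laminar flow, so f = 64/Re = 64/1078 = 0.05937 (the turbulent correlation is not needed).
Darcy-Weisbach: ΔP = f(L/D)(ρV²/2) = 0.05937·(46/0.00805)·(790·0.278²/2) = 0.05937·5714·30.53 = 1.036e+04 Pa.
ΔP = 1.036e+04 Pa = 10.4 kPa.

ΔP ≈ 10.4 kPa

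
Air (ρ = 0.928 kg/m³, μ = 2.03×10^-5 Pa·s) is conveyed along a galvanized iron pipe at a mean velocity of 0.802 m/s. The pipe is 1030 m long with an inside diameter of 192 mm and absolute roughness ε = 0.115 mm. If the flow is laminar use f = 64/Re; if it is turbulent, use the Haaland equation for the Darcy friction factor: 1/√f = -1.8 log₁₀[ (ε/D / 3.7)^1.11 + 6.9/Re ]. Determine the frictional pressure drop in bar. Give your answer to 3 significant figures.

ΔP ≈ 5.56×10^-4 bar

Reynolds number Re = ρVD/μ = 0.928 · 0.802 · 0.192 / 2.03e-05 = 7039.
Re > 4000 → turbulent. Relative roughness ε/D = 0.000115/0.192 = 0.000599. Haaland: 1/√f = -1.8 log₁₀[(0.000599/3.7)^1.11 + 6.9/7039] = -1.8 log₁₀[6.2e-05 + 0.00098] = 5.368, so f = 0.03471.
Darcy-Weisbach: ΔP = f(L/D)(ρV²/2) = 0.03471·(1030/0.192)·(0.928·0.802²/2) = 0.03471·5365·0.2984 = 55.57 Pa.
ΔP = 55.57 Pa = 5.56×10^-4 bar.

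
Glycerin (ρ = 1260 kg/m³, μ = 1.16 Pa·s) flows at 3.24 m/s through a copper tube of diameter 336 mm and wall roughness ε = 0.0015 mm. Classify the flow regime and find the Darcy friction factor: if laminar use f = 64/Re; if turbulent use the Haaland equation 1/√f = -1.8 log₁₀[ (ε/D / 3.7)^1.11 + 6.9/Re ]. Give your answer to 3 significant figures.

f ≈ 0.0541

Re = ρVD/μ = 1260·3.24·0.336/1.16 = 1182.
Re < 2300 → laminar, so f = 64/Re = 0.05412 (roughness is irrelevant in laminar flow).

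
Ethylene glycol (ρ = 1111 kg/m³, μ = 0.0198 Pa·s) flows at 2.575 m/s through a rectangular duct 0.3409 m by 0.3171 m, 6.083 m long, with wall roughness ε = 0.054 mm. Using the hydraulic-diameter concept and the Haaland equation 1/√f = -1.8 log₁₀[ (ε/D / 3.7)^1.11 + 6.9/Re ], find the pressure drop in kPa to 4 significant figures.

Hydraulic diameter D_h = 4A/P = 4·(0.3409·0.3171)/(2·(0.3409+0.3171)) = 0.4324/1.316 = 0.3286 m.
Re = ρVD_h/μ = 1111·2.575·0.3286/0.0198 = 4.747e+04.
ε/D_h = 5.4e-05/0.3286 = 0.000164; Haaland gives 1/√f = -1.8 log₁₀[1.48e-05+0.000145] = 6.832, so f = 0.02142.
ΔP = f(L/D_h)(ρV²/2) = 0.02142·6.083/0.3286·3683 = 1461 Pa.
ΔP = 1.461 kPa.

ΔP ≈ 1.461 kPa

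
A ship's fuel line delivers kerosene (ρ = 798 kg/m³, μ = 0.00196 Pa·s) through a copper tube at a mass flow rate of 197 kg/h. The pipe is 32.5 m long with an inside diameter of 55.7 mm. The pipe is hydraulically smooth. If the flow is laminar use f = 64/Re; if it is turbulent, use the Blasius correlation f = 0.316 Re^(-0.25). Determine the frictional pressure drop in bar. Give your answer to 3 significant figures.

ΔP ≈ 1.85×10^-4 bar

ṁ = 197 kg/h = 197/3600 = 0.05472 kg/s.
A = πD²/4 = π(0.0557)²/4 = 0.002437 m²; mean velocity V = ṁ/(ρA) = 0.05472/(798 · 0.002437) = 0.02814 m/s.
Reynolds number Re = ρVD/μ = 798 · 0.02814 · 0.0557 / 0.00196 = 638.2.
Re < 2300 → laminar flow, so f = 64/Re = 64/638.2 = 0.1003 (the turbulent correlation is not needed).
Darcy-Weisbach: ΔP = f(L/D)(ρV²/2) = 0.1003·(32.5/0.0557)·(798·0.02814²/2) = 0.1003·583.5·0.316 = 18.49 Pa.
ΔP = 18.49 Pa = 1.85×10^-4 bar.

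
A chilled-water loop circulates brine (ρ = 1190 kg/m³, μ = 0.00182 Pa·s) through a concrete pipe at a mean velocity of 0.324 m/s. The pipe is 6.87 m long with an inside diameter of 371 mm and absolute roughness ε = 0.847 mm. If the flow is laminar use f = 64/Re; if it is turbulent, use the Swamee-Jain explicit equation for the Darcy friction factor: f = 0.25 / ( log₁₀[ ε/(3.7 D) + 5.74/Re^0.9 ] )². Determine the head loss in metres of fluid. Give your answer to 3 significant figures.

Reynolds number Re = ρVD/μ = 1190 · 0.324 · 0.371 / 0.00182 = 7.859e+04.
Re > 4000 → turbulent. Relative roughness ε/D = 0.000847/0.371 = 0.00228. Swamee-Jain: f = 0.25/(log₁₀[0.00228/3.7 + 5.74/7.859e+04^0.9])² = 0.25/(log₁₀[0.000617 + 0.000225])² = 0.25/(-3.074)² = 0.02645.
Darcy-Weisbach: ΔP = f(L/D)(ρV²/2) = 0.02645·(6.87/0.371)·(1190·0.324²/2) = 0.02645·18.52·62.46 = 30.59 Pa.
Head loss h_f = ΔP/(ρg) = 30.59/(1190·9.81) = 0.00262 m.

h_f ≈ 0.00262 m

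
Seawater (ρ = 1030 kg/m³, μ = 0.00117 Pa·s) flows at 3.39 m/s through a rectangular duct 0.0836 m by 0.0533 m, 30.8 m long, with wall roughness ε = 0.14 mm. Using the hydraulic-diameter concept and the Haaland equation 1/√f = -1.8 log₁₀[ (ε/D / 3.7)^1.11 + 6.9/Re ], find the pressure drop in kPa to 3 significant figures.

ΔP ≈ 69.2 kPa

Hydraulic diameter D_h = 4A/P = 4·(0.0836·0.0533)/(2·(0.0836+0.0533)) = 0.01782/0.2738 = 0.0651 m.
Re = ρVD_h/μ = 1030·3.39·0.0651/0.00117 = 1.943e+05.
ε/D_h = 0.00014/0.0651 = 0.00215; Haaland gives 1/√f = -1.8 log₁₀[0.000256+3.55e-05] = 6.363, so f = 0.0247.
ΔP = f(L/D_h)(ρV²/2) = 0.0247·30.8/0.0651·5918 = 6.916e+04 Pa.
ΔP = 69.2 kPa.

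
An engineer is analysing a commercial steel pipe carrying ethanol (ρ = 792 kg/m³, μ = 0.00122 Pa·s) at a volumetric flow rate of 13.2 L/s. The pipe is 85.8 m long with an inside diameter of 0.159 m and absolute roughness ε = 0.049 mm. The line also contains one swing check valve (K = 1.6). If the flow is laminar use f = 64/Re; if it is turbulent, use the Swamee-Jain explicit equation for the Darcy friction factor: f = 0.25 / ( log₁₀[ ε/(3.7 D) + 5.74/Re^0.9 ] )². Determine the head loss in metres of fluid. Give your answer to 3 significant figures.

h_f ≈ 0.288 m

Q = 13.2 L/s = 13.2/1000 = 0.0132 m³/s.
Cross-sectional area A = πD²/4 = π(0.159)²/4 = 0.01986 m²; mean velocity V = Q/A = 0.0132/0.01986 = 0.6648 m/s.
Reynolds number Re = ρVD/μ = 792 · 0.6648 · 0.159 / 0.00122 = 6.862e+04.
Re > 4000 → turbulent. Relative roughness ε/D = 4.9e-05/0.159 = 0.000308. Swamee-Jain: f = 0.25/(log₁₀[0.000308/3.7 + 5.74/6.862e+04^0.9])² = 0.25/(log₁₀[8.33e-05 + 0.000255])² = 0.25/(-3.471)² = 0.02075.
Total minor-loss coefficient ΣK = 1·1.6 = 1.6.
ΔP = [f·L/D + ΣK]·(ρV²/2) = [0.02075·85.8/0.159 + 1.6]·(792·0.6648²/2) = [11.2 + 1.6]·175 = 2240 Pa.
Head loss h_f = ΔP/(ρg) = 2240/(792·9.81) = 0.288 m.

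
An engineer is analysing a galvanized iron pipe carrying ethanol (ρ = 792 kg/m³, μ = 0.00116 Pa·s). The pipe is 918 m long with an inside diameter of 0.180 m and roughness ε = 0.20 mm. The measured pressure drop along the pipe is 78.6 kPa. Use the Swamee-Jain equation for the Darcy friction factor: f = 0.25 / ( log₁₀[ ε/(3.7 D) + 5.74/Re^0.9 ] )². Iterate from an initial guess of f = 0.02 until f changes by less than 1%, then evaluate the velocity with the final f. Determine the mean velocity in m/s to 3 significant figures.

V ≈ 1.33 m/s

Rearranging Darcy-Weisbach: V = √(2·ΔP·D/(f·L·ρ)). With ε/D = 0.0002/0.18 = 0.00111, iterate starting from f = 0.02:
  f = 0.02 → V = √(2·7.86e+04·0.18/(0.02·918·792)) = 1.395 m/s; Re = ρVD/μ = 1.714e+05; f → 0.02182
  f = 0.02182 → V = 1.336 m/s; Re = 1.641e+05; f → 0.02188
Converged (Δf/f < 1%). With the final f = 0.02188: V = √(2·7.86e+04·0.18/(0.02188·918·792)) = 1.334 m/s.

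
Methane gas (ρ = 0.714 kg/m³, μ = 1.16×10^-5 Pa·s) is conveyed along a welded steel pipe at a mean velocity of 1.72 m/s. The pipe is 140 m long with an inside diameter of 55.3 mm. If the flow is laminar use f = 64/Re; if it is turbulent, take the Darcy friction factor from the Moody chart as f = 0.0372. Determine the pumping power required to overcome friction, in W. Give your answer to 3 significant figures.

P ≈ 0.411 W

Reynolds number Re = ρVD/μ = 0.714 · 1.72 · 0.0553 / 1.16e-05 = 5855.
Re > 4000 → turbulent; use the Moody-chart value f = 0.0372.
Darcy-Weisbach: ΔP = f(L/D)(ρV²/2) = 0.0372·(140/0.0553)·(0.714·1.72²/2) = 0.0372·2532·1.056 = 99.47 Pa.
Q = V·A = 1.72·0.002402 = 0.004131 m³/s.
Pumping power P = QΔP = 0.004131·99.47 = 0.4109 W = 0.411 W.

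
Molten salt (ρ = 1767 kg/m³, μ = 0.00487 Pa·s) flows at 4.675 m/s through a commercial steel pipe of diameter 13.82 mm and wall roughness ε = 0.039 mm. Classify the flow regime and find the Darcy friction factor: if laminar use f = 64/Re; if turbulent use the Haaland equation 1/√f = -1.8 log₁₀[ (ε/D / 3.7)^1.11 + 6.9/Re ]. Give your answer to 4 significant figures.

Re = ρVD/μ = 1767·4.675·0.01382/0.00487 = 2.344e+04.
Re > 4000 → turbulent. ε/D = 3.9e-05/0.01382 = 0.00282; Haaland: 1/√f = -1.8 log₁₀[0.000346 + 0.000294] = 5.748, so f = 0.03027.

f ≈ 0.03027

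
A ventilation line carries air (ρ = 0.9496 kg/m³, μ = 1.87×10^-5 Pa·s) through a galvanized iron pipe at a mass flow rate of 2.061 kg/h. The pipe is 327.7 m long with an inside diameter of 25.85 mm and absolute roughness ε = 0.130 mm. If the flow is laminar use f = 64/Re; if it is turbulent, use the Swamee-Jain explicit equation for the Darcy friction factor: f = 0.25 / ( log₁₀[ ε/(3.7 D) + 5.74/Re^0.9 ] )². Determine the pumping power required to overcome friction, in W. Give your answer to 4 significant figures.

ṁ = 2.061 kg/h = 2.061/3600 = 0.0005725 kg/s.
A = πD²/4 = π(0.02585)²/4 = 0.0005248 m²; mean velocity V = ṁ/(ρA) = 0.0005725/(0.9496 · 0.0005248) = 1.149 m/s.
Reynolds number Re = ρVD/μ = 0.9496 · 1.149 · 0.02585 / 1.87e-05 = 1508.
Re < 2300 → laminar flow, so f = 64/Re = 64/1508 = 0.04244 (the turbulent correlation is not needed).
Darcy-Weisbach: ΔP = f(L/D)(ρV²/2) = 0.04244·(327.7/0.02585)·(0.9496·1.149²/2) = 0.04244·1.268e+04·0.6266 = 337.1 Pa.
Q = ṁ/ρ = 0.0005725/0.9496 = 0.0006029 m³/s.
Pumping power P = QΔP = 0.0006029·337.1 = 0.20324 W = 0.2032 W.

P ≈ 0.2032 W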